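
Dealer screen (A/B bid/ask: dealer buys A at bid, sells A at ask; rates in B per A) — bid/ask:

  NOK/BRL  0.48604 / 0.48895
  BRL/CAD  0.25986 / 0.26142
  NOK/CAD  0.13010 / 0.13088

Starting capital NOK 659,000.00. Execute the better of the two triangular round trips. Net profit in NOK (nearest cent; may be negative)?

Net profit: NOK 11,748.10

Best loop NOK → CAD → BRL → NOK:
NOK 659,000.00 × 0.13010 (sell NOK at bid) = CAD 85,735.90
CAD 85,735.90 ÷ 0.26142 (buy BRL at ask) = BRL 327,962.28
BRL 327,962.28 ÷ 0.48895 (buy NOK at ask) = NOK 670,748.10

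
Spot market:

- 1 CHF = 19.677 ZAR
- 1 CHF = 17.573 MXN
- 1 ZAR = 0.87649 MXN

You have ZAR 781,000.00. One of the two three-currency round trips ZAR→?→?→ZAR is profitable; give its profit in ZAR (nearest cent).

Profit: ZAR 14,776.47

Profitable loop is ZAR → CHF → MXN → ZAR:
ZAR 781,000.00 ÷ 19.677 = CHF 39,691.01
CHF 39,691.01 × 17.573 = MXN 697,490.12
MXN 697,490.12 ÷ 0.87649 = ZAR 795,776.47
Profit = ZAR 795,776.47 − ZAR 781,000.00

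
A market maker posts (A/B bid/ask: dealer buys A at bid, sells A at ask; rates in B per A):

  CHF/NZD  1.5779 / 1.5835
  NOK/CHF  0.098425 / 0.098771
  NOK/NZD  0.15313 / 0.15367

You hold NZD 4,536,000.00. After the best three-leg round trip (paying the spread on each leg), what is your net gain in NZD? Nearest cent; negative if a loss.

Net profit: NZD 48,255.92

Best loop NZD → NOK → CHF → NZD:
NZD 4,536,000.00 ÷ 0.15367 (buy NOK at ask) = NOK 29,517,797.88
NOK 29,517,797.88 × 0.098425 (sell NOK at bid) = CHF 2,905,289.26
CHF 2,905,289.26 × 1.5779 (sell CHF at bid) = NZD 4,584,255.92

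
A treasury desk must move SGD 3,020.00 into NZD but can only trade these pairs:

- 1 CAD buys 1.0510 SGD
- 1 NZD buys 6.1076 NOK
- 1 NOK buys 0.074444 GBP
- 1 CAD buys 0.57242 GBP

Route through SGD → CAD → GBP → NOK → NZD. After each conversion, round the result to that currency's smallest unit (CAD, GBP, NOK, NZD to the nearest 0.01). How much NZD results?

NZD 3,617.58

SGD 3,020.00 ÷ 1.0510 = CAD 2,873.45
CAD 2,873.45 × 0.57242 = GBP 1,644.82
GBP 1,644.82 ÷ 0.074444 = NOK 22,094.73
NOK 22,094.73 ÷ 6.1076 = NZD 3,617.58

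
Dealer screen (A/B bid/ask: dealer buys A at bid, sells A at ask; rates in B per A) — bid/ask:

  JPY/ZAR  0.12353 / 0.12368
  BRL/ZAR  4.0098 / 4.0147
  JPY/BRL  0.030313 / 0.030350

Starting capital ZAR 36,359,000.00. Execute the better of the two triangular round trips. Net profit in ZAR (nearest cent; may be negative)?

Net profit: ZAR 502,463.86

Best loop ZAR → BRL → JPY → ZAR:
ZAR 36,359,000.00 ÷ 4.0147 (buy BRL at ask) = BRL 9,056,467.48
BRL 9,056,467.48 ÷ 0.030350 (buy JPY at ask) = JPY 298,400,906
JPY 298,400,906 × 0.12353 (sell JPY at bid) = ZAR 36,861,463.86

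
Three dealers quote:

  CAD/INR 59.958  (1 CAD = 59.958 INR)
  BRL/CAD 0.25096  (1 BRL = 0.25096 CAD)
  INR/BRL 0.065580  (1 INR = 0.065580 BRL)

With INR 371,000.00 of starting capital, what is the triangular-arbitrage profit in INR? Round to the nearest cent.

Profit: INR 4,967.98

Profitable loop is INR → CAD → BRL → INR:
INR 371,000.00 ÷ 59.958 = CAD 6,187.66
CAD 6,187.66 ÷ 0.25096 = BRL 24,655.98
BRL 24,655.98 ÷ 0.065580 = INR 375,967.98
Profit = INR 375,967.98 − INR 371,000.00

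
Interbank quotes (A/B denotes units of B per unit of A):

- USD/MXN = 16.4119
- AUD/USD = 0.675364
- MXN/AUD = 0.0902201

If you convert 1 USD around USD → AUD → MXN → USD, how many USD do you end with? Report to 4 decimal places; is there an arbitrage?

Around USD → AUD → MXN → USD: 1 ÷ 0.675364 ÷ 0.0902201 ÷ 16.4119 = 1.000000
Product ≈ 1 (deviation 0.000%, within rounding noise).

1.0000 (no arbitrage)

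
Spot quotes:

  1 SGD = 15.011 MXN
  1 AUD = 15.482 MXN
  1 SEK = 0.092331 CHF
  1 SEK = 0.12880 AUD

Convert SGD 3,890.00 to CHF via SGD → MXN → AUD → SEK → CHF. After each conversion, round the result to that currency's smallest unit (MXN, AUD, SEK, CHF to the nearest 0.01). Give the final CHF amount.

CHF 2,703.74

SGD 3,890.00 × 15.011 = MXN 58,392.79
MXN 58,392.79 ÷ 15.482 = AUD 3,771.66
AUD 3,771.66 ÷ 0.12880 = SEK 29,283.07
SEK 29,283.07 × 0.092331 = CHF 2,703.74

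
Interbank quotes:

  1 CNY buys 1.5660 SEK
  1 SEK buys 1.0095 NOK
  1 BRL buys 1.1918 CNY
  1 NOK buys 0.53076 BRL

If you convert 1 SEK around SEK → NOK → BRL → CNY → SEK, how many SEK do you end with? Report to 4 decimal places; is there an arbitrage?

Around SEK → NOK → BRL → CNY → SEK: 1 × 1.0095 × 0.53076 × 1.1918 × 1.5660 = 0.999999
Product ≈ 1 (deviation 0.000%, within rounding noise).

1.0000 (no arbitrage)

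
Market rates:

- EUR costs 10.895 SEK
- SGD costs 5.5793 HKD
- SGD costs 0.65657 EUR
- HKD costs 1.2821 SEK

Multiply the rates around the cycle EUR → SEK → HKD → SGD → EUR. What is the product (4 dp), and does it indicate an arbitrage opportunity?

1.0000 (no arbitrage)

Around EUR → SEK → HKD → SGD → EUR: 1 × 10.895 ÷ 1.2821 ÷ 5.5793 × 0.65657 = 1.000015
Product ≈ 1 (deviation 0.002%, within rounding noise).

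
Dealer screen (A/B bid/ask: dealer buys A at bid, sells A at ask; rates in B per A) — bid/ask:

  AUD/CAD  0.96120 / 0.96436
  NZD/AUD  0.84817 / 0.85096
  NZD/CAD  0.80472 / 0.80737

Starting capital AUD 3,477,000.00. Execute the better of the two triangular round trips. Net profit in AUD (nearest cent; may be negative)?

Best loop AUD → CAD → NZD → AUD:
AUD 3,477,000.00 × 0.96120 (sell AUD at bid) = CAD 3,342,092.40
CAD 3,342,092.40 ÷ 0.80737 (buy NZD at ask) = NZD 4,139,480.54
NZD 4,139,480.54 × 0.84817 (sell NZD at bid) = AUD 3,510,983.21

Net profit: AUD 33,983.21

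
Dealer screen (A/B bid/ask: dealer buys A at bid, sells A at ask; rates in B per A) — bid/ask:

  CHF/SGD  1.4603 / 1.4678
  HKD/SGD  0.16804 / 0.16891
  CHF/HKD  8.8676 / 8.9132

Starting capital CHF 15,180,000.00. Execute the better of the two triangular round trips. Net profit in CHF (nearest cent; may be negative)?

Best loop CHF → HKD → SGD → CHF:
CHF 15,180,000.00 × 8.8676 (sell CHF at bid) = HKD 134,610,168.00
HKD 134,610,168.00 × 0.16804 (sell HKD at bid) = SGD 22,619,892.63
SGD 22,619,892.63 ÷ 1.4678 (buy CHF at ask) = CHF 15,410,745.76

Net profit: CHF 230,745.76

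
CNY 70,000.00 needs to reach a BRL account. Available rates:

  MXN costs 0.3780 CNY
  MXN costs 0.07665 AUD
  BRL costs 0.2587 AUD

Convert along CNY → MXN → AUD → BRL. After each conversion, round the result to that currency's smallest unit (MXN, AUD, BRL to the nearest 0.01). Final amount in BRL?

CNY 70,000.00 ÷ 0.3780 = MXN 185,185.19
MXN 185,185.19 × 0.07665 = AUD 14,194.44
AUD 14,194.44 ÷ 0.2587 = BRL 54,868.34

BRL 54,868.34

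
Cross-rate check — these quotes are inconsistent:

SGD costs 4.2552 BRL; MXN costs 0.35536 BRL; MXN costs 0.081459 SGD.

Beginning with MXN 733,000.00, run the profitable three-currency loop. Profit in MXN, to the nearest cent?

Profitable loop is MXN → BRL → SGD → MXN:
MXN 733,000.00 × 0.35536 = BRL 260,478.88
BRL 260,478.88 ÷ 4.2552 = SGD 61,214.25
SGD 61,214.25 ÷ 0.081459 = MXN 751,473.14
Profit = MXN 751,473.14 − MXN 733,000.00

Profit: MXN 18,473.14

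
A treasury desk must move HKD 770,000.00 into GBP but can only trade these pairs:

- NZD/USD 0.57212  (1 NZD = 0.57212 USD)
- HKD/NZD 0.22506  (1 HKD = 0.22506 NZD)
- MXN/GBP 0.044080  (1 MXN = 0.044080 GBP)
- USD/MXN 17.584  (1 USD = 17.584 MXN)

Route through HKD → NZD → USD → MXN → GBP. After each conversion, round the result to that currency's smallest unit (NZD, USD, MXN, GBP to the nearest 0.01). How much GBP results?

GBP 76,848.50

HKD 770,000.00 × 0.22506 = NZD 173,296.20
NZD 173,296.20 × 0.57212 = USD 99,146.22
USD 99,146.22 × 17.584 = MXN 1,743,387.13
MXN 1,743,387.13 × 0.044080 = GBP 76,848.50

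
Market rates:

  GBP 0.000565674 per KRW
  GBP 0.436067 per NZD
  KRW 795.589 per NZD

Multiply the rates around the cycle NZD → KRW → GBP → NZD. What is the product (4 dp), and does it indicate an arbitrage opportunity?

Around NZD → KRW → GBP → NZD: 1 × 795.589 × 0.000565674 ÷ 0.436067 = 1.032052
Product > 1; profitable direction is NZD → KRW → GBP → NZD.

1.0321 (arbitrage exists)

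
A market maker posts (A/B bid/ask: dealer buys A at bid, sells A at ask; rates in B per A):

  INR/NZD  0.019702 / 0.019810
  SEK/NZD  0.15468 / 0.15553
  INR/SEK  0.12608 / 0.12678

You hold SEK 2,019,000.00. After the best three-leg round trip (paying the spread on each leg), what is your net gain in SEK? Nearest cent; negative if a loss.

Best loop SEK → INR → NZD → SEK:
SEK 2,019,000.00 ÷ 0.12678 (buy INR at ask) = INR 15,925,224.80
INR 15,925,224.80 × 0.019702 (sell INR at bid) = NZD 313,758.78
NZD 313,758.78 ÷ 0.15553 (buy SEK at ask) = SEK 2,017,352.14

Net result: SEK -1,647.86 (no profitable arbitrage after spreads)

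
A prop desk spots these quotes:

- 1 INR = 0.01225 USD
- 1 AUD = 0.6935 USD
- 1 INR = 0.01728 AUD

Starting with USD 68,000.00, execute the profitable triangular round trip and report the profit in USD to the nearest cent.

Profitable loop is USD → AUD → INR → USD:
USD 68,000.00 ÷ 0.6935 = AUD 98,053.35
AUD 98,053.35 ÷ 0.01728 = INR 5,674,383.83
INR 5,674,383.83 × 0.01225 = USD 69,511.20
Profit = USD 69,511.20 − USD 68,000.00

Profit: USD 1,511.20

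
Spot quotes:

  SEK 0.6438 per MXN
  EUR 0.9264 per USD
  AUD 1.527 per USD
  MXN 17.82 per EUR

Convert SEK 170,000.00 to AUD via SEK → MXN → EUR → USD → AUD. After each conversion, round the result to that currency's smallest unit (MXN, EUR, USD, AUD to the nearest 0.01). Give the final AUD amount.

AUD 24,424.78

SEK 170,000.00 ÷ 0.6438 = MXN 264,057.16
MXN 264,057.16 ÷ 17.82 = EUR 14,818.02
EUR 14,818.02 ÷ 0.9264 = USD 15,995.27
USD 15,995.27 × 1.527 = AUD 24,424.78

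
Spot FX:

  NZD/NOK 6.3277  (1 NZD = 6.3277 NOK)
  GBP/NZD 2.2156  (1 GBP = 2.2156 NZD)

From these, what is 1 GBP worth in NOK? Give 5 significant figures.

GBP/NOK = 14.020

1 GBP × 2.2156 = 2.2156 NZD
2.2156 NZD × 6.3277 = 14.0197 NOK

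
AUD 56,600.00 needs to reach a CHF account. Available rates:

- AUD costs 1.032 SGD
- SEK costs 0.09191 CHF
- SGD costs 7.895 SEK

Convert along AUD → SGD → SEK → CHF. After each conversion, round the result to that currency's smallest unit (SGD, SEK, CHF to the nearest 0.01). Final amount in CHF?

CHF 42,384.89

AUD 56,600.00 × 1.032 = SGD 58,411.20
SGD 58,411.20 × 7.895 = SEK 461,156.42
SEK 461,156.42 × 0.09191 = CHF 42,384.89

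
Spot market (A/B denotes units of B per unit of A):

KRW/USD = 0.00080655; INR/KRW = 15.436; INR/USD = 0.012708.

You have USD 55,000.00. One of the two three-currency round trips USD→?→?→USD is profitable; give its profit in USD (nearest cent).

Profitable loop is USD → KRW → INR → USD:
USD 55,000.00 ÷ 0.00080655 = KRW 68,191,681
KRW 68,191,681 ÷ 15.436 = INR 4,417,704.11
INR 4,417,704.11 × 0.012708 = USD 56,140.18
Profit = USD 56,140.18 − USD 55,000.00

Profit: USD 1,140.18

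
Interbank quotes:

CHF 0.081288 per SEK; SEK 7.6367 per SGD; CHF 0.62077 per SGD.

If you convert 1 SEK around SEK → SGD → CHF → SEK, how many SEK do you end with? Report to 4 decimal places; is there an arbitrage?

1.0000 (no arbitrage)

Around SEK → SGD → CHF → SEK: 1 ÷ 7.6367 × 0.62077 ÷ 0.081288 = 0.999997
Product ≈ 1 (deviation 0.000%, within rounding noise).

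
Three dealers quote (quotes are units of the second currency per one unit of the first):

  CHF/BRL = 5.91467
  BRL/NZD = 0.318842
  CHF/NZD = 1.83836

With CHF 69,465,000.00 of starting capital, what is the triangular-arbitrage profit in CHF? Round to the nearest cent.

Profitable loop is CHF → BRL → NZD → CHF:
CHF 69,465,000.00 × 5.91467 = BRL 410,862,551.55
BRL 410,862,551.55 × 0.318842 = NZD 131,000,237.66
NZD 131,000,237.66 ÷ 1.83836 = CHF 71,259,295.06
Profit = CHF 71,259,295.06 − CHF 69,465,000.00

Profit: CHF 1,794,295.06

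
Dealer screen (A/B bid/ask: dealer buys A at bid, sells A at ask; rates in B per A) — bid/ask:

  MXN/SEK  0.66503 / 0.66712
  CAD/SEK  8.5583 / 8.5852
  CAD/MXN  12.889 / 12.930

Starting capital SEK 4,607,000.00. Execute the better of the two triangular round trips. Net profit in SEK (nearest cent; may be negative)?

Best loop SEK → CAD → MXN → SEK:
SEK 4,607,000.00 ÷ 8.5852 (buy CAD at ask) = CAD 536,621.16
CAD 536,621.16 × 12.889 (sell CAD at bid) = MXN 6,916,510.16
MXN 6,916,510.16 × 0.66503 (sell MXN at bid) = SEK 4,599,686.75

Net result: SEK -7,313.25 (no profitable arbitrage after spreads)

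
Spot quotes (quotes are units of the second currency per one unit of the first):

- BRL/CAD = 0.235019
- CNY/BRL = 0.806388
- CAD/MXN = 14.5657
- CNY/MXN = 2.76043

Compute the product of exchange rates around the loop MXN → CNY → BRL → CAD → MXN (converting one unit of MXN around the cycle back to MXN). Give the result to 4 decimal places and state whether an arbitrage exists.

Around MXN → CNY → BRL → CAD → MXN: 1 ÷ 2.76043 × 0.806388 × 0.235019 × 14.5657 = 1.000004
Product ≈ 1 (deviation 0.000%, within rounding noise).

1.0000 (no arbitrage)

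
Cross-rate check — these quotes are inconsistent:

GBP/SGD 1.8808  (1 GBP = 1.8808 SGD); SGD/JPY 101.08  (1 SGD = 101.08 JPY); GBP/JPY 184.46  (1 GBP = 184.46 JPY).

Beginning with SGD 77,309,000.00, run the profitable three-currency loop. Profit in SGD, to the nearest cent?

Profitable loop is SGD → JPY → GBP → SGD:
SGD 77,309,000.00 × 101.08 = JPY 7,814,393,720
JPY 7,814,393,720 ÷ 184.46 = GBP 42,363,622.03
GBP 42,363,622.03 × 1.8808 = SGD 79,677,500.32
Profit = SGD 79,677,500.32 − SGD 77,309,000.00

Profit: SGD 2,368,500.32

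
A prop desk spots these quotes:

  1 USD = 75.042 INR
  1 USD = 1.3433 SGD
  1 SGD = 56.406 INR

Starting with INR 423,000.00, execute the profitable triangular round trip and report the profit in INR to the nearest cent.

Profitable loop is INR → USD → SGD → INR:
INR 423,000.00 ÷ 75.042 = USD 5,636.84
USD 5,636.84 × 1.3433 = SGD 7,571.97
SGD 7,571.97 × 56.406 = INR 427,104.64
Profit = INR 427,104.64 − INR 423,000.00

Profit: INR 4,104.64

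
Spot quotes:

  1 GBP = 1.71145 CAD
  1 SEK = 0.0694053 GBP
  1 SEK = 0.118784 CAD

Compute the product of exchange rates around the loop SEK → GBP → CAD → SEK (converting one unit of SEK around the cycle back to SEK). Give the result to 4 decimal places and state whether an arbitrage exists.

Around SEK → GBP → CAD → SEK: 1 × 0.0694053 × 1.71145 ÷ 0.118784 = 0.999997
Product ≈ 1 (deviation 0.000%, within rounding noise).

1.0000 (no arbitrage)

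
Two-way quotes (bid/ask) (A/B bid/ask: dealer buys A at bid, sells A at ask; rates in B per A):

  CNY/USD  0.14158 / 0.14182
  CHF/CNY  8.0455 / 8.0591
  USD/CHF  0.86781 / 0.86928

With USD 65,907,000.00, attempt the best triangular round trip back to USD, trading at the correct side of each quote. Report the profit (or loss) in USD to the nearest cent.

Net profit: USD 428,778.48

Best loop USD → CNY → CHF → USD:
USD 65,907,000.00 ÷ 0.14182 (buy CNY at ask) = CNY 464,722,888.17
CNY 464,722,888.17 ÷ 8.0591 (buy CHF at ask) = CHF 57,664,365.52
CHF 57,664,365.52 ÷ 0.86928 (buy USD at ask) = USD 66,335,778.48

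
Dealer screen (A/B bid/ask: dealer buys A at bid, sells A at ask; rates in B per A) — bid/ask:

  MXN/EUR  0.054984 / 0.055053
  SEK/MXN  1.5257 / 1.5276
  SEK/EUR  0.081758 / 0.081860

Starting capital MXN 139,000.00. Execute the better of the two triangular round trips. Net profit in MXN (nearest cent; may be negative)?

Net profit: MXN 3,445.44

Best loop MXN → EUR → SEK → MXN:
MXN 139,000.00 × 0.054984 (sell MXN at bid) = EUR 7,642.78
EUR 7,642.78 ÷ 0.081860 (buy SEK at ask) = SEK 93,363.99
SEK 93,363.99 × 1.5257 (sell SEK at bid) = MXN 142,445.44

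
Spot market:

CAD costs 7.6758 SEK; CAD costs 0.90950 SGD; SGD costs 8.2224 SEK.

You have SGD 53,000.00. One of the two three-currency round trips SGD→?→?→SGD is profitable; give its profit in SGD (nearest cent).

Profit: SGD 1,399.91

Profitable loop is SGD → CAD → SEK → SGD:
SGD 53,000.00 ÷ 0.90950 = CAD 58,273.78
CAD 58,273.78 × 7.6758 = SEK 447,297.86
SEK 447,297.86 ÷ 8.2224 = SGD 54,399.91
Profit = SGD 54,399.91 − SGD 53,000.00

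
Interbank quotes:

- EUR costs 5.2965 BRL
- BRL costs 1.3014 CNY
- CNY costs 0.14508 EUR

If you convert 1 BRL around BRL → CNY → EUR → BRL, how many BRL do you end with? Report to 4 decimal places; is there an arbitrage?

Around BRL → CNY → EUR → BRL: 1 × 1.3014 × 0.14508 × 5.2965 = 1.000017
Product ≈ 1 (deviation 0.002%, within rounding noise).

1.0000 (no arbitrage)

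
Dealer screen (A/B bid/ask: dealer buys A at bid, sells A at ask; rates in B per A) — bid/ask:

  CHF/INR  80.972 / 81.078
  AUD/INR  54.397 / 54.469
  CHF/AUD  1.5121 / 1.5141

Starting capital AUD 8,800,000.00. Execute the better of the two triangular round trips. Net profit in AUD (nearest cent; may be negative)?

Net profit: AUD 127,607.89

Best loop AUD → INR → CHF → AUD:
AUD 8,800,000.00 × 54.397 (sell AUD at bid) = INR 478,693,600.00
INR 478,693,600.00 ÷ 81.078 (buy CHF at ask) = CHF 5,904,112.09
CHF 5,904,112.09 × 1.5121 (sell CHF at bid) = AUD 8,927,607.89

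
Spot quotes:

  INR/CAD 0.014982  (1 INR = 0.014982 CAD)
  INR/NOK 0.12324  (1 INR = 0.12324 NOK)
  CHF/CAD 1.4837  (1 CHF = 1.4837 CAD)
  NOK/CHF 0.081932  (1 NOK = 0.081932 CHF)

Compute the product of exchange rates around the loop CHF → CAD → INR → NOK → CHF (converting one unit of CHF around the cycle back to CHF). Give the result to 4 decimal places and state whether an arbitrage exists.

Around CHF → CAD → INR → NOK → CHF: 1 × 1.4837 ÷ 0.014982 × 0.12324 × 0.081932 = 0.999958
Product ≈ 1 (deviation 0.004%, within rounding noise).

1.0000 (no arbitrage)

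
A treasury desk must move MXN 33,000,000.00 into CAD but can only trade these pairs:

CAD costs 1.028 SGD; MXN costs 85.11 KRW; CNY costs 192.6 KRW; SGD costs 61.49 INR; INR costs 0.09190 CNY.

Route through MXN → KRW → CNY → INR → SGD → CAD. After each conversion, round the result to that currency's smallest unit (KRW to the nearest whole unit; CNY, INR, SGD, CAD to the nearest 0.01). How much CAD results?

CAD 2,510,297.12

MXN 33,000,000.00 × 85.11 = KRW 2,808,630,000
KRW 2,808,630,000 ÷ 192.6 = CNY 14,582,710.28
CNY 14,582,710.28 ÷ 0.09190 = INR 158,680,198.91
INR 158,680,198.91 ÷ 61.49 = SGD 2,580,585.44
SGD 2,580,585.44 ÷ 1.028 = CAD 2,510,297.12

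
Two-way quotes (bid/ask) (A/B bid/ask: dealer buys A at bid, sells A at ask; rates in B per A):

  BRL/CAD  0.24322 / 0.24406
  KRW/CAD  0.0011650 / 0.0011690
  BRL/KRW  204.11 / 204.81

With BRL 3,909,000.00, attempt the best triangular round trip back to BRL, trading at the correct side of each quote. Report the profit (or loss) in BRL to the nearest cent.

Best loop BRL → CAD → KRW → BRL:
BRL 3,909,000.00 × 0.24322 (sell BRL at bid) = CAD 950,746.98
CAD 950,746.98 ÷ 0.0011690 (buy KRW at ask) = KRW 813,299,384
KRW 813,299,384 ÷ 204.81 (buy BRL at ask) = BRL 3,970,994.50

Net profit: BRL 61,994.50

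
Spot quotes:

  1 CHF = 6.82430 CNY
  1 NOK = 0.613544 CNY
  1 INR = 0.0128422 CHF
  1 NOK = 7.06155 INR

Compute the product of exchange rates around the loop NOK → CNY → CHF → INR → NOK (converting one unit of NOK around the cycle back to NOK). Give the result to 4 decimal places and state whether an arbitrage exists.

Around NOK → CNY → CHF → INR → NOK: 1 × 0.613544 ÷ 6.82430 ÷ 0.0128422 ÷ 7.06155 = 0.991398
Product < 1; profitable direction is NOK → INR → CHF → CNY → NOK.

0.9914 (arbitrage exists)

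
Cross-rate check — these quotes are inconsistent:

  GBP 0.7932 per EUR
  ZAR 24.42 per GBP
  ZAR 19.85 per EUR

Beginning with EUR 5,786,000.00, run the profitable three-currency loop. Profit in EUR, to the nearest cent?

Profitable loop is EUR → ZAR → GBP → EUR:
EUR 5,786,000.00 × 19.85 = ZAR 114,852,100.00
ZAR 114,852,100.00 ÷ 24.42 = GBP 4,703,198.20
GBP 4,703,198.20 ÷ 0.7932 = EUR 5,929,397.63
Profit = EUR 5,929,397.63 − EUR 5,786,000.00

Profit: EUR 143,397.63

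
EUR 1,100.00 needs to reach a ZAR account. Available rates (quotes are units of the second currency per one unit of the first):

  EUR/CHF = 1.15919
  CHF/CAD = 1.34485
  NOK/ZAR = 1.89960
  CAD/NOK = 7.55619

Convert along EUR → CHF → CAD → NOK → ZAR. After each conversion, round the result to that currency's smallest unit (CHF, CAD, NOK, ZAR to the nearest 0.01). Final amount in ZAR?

EUR 1,100.00 × 1.15919 = CHF 1,275.11
CHF 1,275.11 × 1.34485 = CAD 1,714.83
CAD 1,714.83 × 7.55619 = NOK 12,957.58
NOK 12,957.58 × 1.89960 = ZAR 24,614.22

ZAR 24,614.22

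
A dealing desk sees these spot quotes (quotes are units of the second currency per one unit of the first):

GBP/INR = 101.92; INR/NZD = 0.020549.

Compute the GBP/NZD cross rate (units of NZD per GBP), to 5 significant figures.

GBP/NZD = 2.0944

1 GBP × 101.92 = 101.92 INR
101.92 INR × 0.020549 = 2.09435 NZD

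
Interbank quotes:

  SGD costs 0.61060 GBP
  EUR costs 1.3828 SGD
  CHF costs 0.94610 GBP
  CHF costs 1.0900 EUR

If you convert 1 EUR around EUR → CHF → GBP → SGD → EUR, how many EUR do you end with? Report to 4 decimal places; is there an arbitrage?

Around EUR → CHF → GBP → SGD → EUR: 1 ÷ 1.0900 × 0.94610 ÷ 0.61060 ÷ 1.3828 = 1.028003
Product > 1; profitable direction is EUR → CHF → GBP → SGD → EUR.

1.0280 (arbitrage exists)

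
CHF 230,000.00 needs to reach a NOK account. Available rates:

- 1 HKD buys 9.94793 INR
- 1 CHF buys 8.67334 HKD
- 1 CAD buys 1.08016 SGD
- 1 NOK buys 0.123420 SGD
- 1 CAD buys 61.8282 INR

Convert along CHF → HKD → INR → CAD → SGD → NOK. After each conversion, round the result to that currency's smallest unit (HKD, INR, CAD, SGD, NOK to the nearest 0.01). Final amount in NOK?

CHF 230,000.00 × 8.67334 = HKD 1,994,868.20
HKD 1,994,868.20 × 9.94793 = INR 19,844,809.21
INR 19,844,809.21 ÷ 61.8282 = CAD 320,966.96
CAD 320,966.96 × 1.08016 = SGD 346,695.67
SGD 346,695.67 ÷ 0.123420 = NOK 2,809,072.03

NOK 2,809,072.03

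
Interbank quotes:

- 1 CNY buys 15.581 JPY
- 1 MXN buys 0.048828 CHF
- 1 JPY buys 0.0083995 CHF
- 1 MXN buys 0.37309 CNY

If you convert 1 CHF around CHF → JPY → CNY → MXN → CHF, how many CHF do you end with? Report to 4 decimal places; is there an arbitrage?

Around CHF → JPY → CNY → MXN → CHF: 1 ÷ 0.0083995 ÷ 15.581 ÷ 0.37309 × 0.048828 = 1.000015
Product ≈ 1 (deviation 0.002%, within rounding noise).

1.0000 (no arbitrage)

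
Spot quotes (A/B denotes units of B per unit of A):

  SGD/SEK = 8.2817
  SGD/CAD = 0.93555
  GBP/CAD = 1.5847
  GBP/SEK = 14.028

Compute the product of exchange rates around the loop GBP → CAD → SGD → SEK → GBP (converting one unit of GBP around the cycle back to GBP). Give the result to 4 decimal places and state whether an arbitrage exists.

1.0000 (no arbitrage)

Around GBP → CAD → SGD → SEK → GBP: 1 × 1.5847 ÷ 0.93555 × 8.2817 ÷ 14.028 = 1.000009
Product ≈ 1 (deviation 0.001%, within rounding noise).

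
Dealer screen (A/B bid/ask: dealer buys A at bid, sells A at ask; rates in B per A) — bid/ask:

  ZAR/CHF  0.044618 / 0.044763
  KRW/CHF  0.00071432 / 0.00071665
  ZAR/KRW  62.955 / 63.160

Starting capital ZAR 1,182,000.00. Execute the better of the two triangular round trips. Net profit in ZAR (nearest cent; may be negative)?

Best loop ZAR → KRW → CHF → ZAR:
ZAR 1,182,000.00 × 62.955 (sell ZAR at bid) = KRW 74,412,810
KRW 74,412,810 × 0.00071432 (sell KRW at bid) = CHF 53,154.56
CHF 53,154.56 ÷ 0.044763 (buy ZAR at ask) = ZAR 1,187,466.40

Net profit: ZAR 5,466.40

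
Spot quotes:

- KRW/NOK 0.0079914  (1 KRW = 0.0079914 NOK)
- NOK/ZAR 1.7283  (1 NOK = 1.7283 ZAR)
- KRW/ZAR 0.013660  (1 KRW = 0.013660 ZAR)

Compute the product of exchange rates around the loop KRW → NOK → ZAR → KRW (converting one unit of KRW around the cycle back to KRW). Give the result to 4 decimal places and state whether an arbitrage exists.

1.0111 (arbitrage exists)

Around KRW → NOK → ZAR → KRW: 1 × 0.0079914 × 1.7283 ÷ 0.013660 = 1.011093
Product > 1; profitable direction is KRW → NOK → ZAR → KRW.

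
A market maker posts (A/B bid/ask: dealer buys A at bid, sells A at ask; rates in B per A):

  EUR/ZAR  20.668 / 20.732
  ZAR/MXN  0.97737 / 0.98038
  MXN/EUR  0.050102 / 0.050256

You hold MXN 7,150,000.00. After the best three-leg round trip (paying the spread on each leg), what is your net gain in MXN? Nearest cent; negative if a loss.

Net profit: MXN 86,333.30

Best loop MXN → EUR → ZAR → MXN:
MXN 7,150,000.00 × 0.050102 (sell MXN at bid) = EUR 358,229.30
EUR 358,229.30 × 20.668 (sell EUR at bid) = ZAR 7,403,883.17
ZAR 7,403,883.17 × 0.97737 (sell ZAR at bid) = MXN 7,236,333.30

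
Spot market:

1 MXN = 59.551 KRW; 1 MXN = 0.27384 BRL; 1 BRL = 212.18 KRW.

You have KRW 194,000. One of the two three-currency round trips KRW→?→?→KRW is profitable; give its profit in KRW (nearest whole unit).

Profitable loop is KRW → BRL → MXN → KRW:
KRW 194,000 ÷ 212.18 = BRL 914.32
BRL 914.32 ÷ 0.27384 = MXN 3,338.88
MXN 3,338.88 × 59.551 = KRW 198,833
Profit = KRW 198,833 − KRW 194,000

Profit: KRW 4,833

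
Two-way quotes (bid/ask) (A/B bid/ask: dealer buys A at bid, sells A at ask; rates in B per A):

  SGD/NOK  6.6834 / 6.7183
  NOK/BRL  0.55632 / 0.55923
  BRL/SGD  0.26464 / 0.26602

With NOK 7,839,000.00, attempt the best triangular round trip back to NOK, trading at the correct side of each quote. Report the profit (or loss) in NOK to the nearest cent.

Net profit: NOK 4,258.36

Best loop NOK → SGD → BRL → NOK:
NOK 7,839,000.00 ÷ 6.7183 (buy SGD at ask) = SGD 1,166,813.03
SGD 1,166,813.03 ÷ 0.26602 (buy BRL at ask) = BRL 4,386,185.37
BRL 4,386,185.37 ÷ 0.55923 (buy NOK at ask) = NOK 7,843,258.36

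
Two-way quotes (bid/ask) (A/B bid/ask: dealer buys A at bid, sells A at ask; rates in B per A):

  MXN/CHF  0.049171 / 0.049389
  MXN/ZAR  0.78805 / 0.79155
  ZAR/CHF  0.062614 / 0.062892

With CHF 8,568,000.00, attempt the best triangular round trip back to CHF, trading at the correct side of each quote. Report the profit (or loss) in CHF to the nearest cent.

Best loop CHF → MXN → ZAR → CHF:
CHF 8,568,000.00 ÷ 0.049389 (buy MXN at ask) = MXN 173,479,924.68
MXN 173,479,924.68 × 0.78805 (sell MXN at bid) = ZAR 136,710,854.64
ZAR 136,710,854.64 × 0.062614 (sell ZAR at bid) = CHF 8,560,013.45

Net result: CHF -7,986.55 (no profitable arbitrage after spreads)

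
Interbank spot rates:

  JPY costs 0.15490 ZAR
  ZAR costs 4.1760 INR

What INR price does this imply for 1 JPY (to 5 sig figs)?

JPY/INR = 0.64686

1 JPY × 0.15490 = 0.1549 ZAR
0.1549 ZAR × 4.1760 = 0.646862 INR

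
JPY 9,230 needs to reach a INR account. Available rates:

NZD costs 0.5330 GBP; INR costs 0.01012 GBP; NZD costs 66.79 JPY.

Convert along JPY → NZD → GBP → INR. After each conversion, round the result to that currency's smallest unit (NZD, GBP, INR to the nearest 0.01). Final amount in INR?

JPY 9,230 ÷ 66.79 = NZD 138.19
NZD 138.19 × 0.5330 = GBP 73.66
GBP 73.66 ÷ 0.01012 = INR 7,278.66

INR 7,278.66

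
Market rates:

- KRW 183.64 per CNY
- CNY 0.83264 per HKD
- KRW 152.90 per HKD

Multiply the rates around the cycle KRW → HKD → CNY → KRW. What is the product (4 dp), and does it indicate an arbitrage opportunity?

Around KRW → HKD → CNY → KRW: 1 ÷ 152.90 × 0.83264 × 183.64 = 1.000039
Product ≈ 1 (deviation 0.004%, within rounding noise).

1.0000 (no arbitrage)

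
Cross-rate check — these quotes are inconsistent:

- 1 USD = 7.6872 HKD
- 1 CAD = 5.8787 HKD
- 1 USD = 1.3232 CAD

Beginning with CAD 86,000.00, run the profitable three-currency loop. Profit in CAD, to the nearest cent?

Profit: CAD 1,023.60

Profitable loop is CAD → HKD → USD → CAD:
CAD 86,000.00 × 5.8787 = HKD 505,568.20
HKD 505,568.20 ÷ 7.6872 = USD 65,767.54
USD 65,767.54 × 1.3232 = CAD 87,023.60
Profit = CAD 87,023.60 − CAD 86,000.00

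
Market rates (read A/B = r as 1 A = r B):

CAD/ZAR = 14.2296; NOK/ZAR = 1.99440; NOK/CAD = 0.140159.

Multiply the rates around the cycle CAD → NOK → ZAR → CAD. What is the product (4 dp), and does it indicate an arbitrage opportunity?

1.0000 (no arbitrage)

Around CAD → NOK → ZAR → CAD: 1 ÷ 0.140159 × 1.99440 ÷ 14.2296 = 0.999997
Product ≈ 1 (deviation 0.000%, within rounding noise).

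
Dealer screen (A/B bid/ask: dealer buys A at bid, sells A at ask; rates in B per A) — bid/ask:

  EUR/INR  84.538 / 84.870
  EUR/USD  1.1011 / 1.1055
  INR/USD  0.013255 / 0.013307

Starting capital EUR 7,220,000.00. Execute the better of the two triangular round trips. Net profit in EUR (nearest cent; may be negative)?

Net profit: EUR 98,299.04

Best loop EUR → INR → USD → EUR:
EUR 7,220,000.00 × 84.538 (sell EUR at bid) = INR 610,364,360.00
INR 610,364,360.00 × 0.013255 (sell INR at bid) = USD 8,090,379.59
USD 8,090,379.59 ÷ 1.1055 (buy EUR at ask) = EUR 7,318,299.04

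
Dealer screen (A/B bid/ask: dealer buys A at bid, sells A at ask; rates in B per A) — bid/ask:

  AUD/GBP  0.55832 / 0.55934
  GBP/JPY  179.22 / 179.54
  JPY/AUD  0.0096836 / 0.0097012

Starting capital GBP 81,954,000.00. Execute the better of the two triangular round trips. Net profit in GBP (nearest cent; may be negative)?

Best loop GBP → AUD → JPY → GBP:
GBP 81,954,000.00 ÷ 0.55934 (buy AUD at ask) = AUD 146,519,111.81
AUD 146,519,111.81 ÷ 0.0097012 (buy JPY at ask) = JPY 15,103,194,637
JPY 15,103,194,637 ÷ 179.54 (buy GBP at ask) = GBP 84,121,614.33

Net profit: GBP 2,167,614.33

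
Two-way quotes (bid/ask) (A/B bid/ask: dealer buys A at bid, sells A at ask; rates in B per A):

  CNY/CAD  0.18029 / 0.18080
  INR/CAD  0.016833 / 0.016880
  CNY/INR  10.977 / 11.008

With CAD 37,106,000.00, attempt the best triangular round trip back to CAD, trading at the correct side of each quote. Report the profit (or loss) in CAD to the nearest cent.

Net profit: CAD 815,971.00

Best loop CAD → CNY → INR → CAD:
CAD 37,106,000.00 ÷ 0.18080 (buy CNY at ask) = CNY 205,232,300.88
CNY 205,232,300.88 × 10.977 (sell CNY at bid) = INR 2,252,834,966.81
INR 2,252,834,966.81 × 0.016833 (sell INR at bid) = CAD 37,921,971.00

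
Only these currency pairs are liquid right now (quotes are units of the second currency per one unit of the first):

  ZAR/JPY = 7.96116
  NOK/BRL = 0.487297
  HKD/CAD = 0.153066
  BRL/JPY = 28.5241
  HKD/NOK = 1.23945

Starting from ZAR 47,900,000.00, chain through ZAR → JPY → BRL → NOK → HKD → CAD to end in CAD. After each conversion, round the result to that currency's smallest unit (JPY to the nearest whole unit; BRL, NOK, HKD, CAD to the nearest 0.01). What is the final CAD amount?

ZAR 47,900,000.00 × 7.96116 = JPY 381,339,564
JPY 381,339,564 ÷ 28.5241 = BRL 13,369,030.54
BRL 13,369,030.54 ÷ 0.487297 = NOK 27,435,076.64
NOK 27,435,076.64 ÷ 1.23945 = HKD 22,134,879.70
HKD 22,134,879.70 × 0.153066 = CAD 3,388,097.50

CAD 3,388,097.50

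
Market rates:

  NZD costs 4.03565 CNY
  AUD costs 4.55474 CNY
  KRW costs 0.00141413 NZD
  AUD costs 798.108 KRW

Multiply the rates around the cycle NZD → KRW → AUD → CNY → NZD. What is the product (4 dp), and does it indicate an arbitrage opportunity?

1.0000 (no arbitrage)

Around NZD → KRW → AUD → CNY → NZD: 1 ÷ 0.00141413 ÷ 798.108 × 4.55474 ÷ 4.03565 = 0.999998
Product ≈ 1 (deviation 0.000%, within rounding noise).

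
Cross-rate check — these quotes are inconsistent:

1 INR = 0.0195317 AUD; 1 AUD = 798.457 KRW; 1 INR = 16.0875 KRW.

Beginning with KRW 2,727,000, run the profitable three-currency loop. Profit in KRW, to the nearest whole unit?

Profit: KRW 86,080

Profitable loop is KRW → AUD → INR → KRW:
KRW 2,727,000 ÷ 798.457 = AUD 3,415.34
AUD 3,415.34 ÷ 0.0195317 = INR 174,861.24
INR 174,861.24 × 16.0875 = KRW 2,813,080
Profit = KRW 2,813,080 − KRW 2,727,000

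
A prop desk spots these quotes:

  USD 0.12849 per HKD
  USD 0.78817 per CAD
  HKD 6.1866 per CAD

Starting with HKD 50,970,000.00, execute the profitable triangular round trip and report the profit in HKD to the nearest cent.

Profit: HKD 436,270.79

Profitable loop is HKD → USD → CAD → HKD:
HKD 50,970,000.00 × 0.12849 = USD 6,549,135.30
USD 6,549,135.30 ÷ 0.78817 = CAD 8,309,292.79
CAD 8,309,292.79 × 6.1866 = HKD 51,406,270.79
Profit = HKD 51,406,270.79 − HKD 50,970,000.00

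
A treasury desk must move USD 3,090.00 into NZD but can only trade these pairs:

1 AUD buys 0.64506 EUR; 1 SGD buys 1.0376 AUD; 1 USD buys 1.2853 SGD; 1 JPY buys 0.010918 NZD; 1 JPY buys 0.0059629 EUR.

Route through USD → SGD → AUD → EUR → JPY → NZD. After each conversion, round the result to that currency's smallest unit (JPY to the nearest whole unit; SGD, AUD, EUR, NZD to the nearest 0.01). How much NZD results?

NZD 4,867.19

USD 3,090.00 × 1.2853 = SGD 3,971.58
SGD 3,971.58 × 1.0376 = AUD 4,120.91
AUD 4,120.91 × 0.64506 = EUR 2,658.23
EUR 2,658.23 ÷ 0.0059629 = JPY 445,795
JPY 445,795 × 0.010918 = NZD 4,867.19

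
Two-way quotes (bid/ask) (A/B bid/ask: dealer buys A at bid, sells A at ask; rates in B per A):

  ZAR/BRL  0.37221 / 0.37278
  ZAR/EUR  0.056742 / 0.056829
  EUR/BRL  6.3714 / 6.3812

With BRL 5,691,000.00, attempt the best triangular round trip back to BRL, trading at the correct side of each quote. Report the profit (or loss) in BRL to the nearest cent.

Net profit: BRL 150,229.26

Best loop BRL → EUR → ZAR → BRL:
BRL 5,691,000.00 ÷ 6.3812 (buy EUR at ask) = EUR 891,838.53
EUR 891,838.53 ÷ 0.056829 (buy ZAR at ask) = ZAR 15,693,370.03
ZAR 15,693,370.03 × 0.37221 (sell ZAR at bid) = BRL 5,841,229.26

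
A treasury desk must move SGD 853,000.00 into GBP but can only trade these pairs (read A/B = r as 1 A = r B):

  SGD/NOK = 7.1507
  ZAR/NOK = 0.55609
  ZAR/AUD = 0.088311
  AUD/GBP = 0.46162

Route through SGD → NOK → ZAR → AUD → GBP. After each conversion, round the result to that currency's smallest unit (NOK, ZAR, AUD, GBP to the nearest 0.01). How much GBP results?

GBP 447,148.65

SGD 853,000.00 × 7.1507 = NOK 6,099,547.10
NOK 6,099,547.10 ÷ 0.55609 = ZAR 10,968,632.96
ZAR 10,968,632.96 × 0.088311 = AUD 968,650.95
AUD 968,650.95 × 0.46162 = GBP 447,148.65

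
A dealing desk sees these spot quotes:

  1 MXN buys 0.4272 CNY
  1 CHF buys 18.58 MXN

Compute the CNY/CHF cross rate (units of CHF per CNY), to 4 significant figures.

1 CNY ÷ 0.4272 = 2.34082 MXN
2.34082 MXN ÷ 18.58 = 0.125986 CHF

CNY/CHF = 0.1260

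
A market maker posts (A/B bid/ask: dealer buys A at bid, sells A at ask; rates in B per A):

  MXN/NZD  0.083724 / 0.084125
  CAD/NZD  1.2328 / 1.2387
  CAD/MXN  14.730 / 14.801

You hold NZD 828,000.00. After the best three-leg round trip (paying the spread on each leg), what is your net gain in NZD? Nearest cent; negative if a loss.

Net result: NZD -3,639.99 (no profitable arbitrage after spreads)

Best loop NZD → CAD → MXN → NZD:
NZD 828,000.00 ÷ 1.2387 (buy CAD at ask) = CAD 668,442.72
CAD 668,442.72 × 14.730 (sell CAD at bid) = MXN 9,846,161.30
MXN 9,846,161.30 × 0.083724 (sell MXN at bid) = NZD 824,360.01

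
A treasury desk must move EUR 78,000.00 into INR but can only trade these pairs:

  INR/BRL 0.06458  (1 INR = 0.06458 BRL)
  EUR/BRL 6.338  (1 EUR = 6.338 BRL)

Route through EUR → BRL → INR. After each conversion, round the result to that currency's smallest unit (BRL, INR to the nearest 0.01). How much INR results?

INR 7,655,063.49

EUR 78,000.00 × 6.338 = BRL 494,364.00
BRL 494,364.00 ÷ 0.06458 = INR 7,655,063.49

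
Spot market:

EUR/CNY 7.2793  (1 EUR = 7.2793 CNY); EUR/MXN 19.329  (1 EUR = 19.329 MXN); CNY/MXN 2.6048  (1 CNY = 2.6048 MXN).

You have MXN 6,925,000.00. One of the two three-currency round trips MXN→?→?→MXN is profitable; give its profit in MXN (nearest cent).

Profitable loop is MXN → CNY → EUR → MXN:
MXN 6,925,000.00 ÷ 2.6048 = CNY 2,658,553.44
CNY 2,658,553.44 ÷ 7.2793 = EUR 365,221.03
EUR 365,221.03 × 19.329 = MXN 7,059,357.28
Profit = MXN 7,059,357.28 − MXN 6,925,000.00

Profit: MXN 134,357.28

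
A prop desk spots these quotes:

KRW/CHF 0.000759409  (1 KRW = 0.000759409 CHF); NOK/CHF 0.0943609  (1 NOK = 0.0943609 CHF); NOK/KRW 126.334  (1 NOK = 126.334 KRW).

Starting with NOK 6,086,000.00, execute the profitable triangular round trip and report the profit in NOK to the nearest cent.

Profit: NOK 101,794.19

Profitable loop is NOK → KRW → CHF → NOK:
NOK 6,086,000.00 × 126.334 = KRW 768,868,724
KRW 768,868,724 × 0.000759409 = CHF 583,885.83
CHF 583,885.83 ÷ 0.0943609 = NOK 6,187,794.19
Profit = NOK 6,187,794.19 − NOK 6,086,000.00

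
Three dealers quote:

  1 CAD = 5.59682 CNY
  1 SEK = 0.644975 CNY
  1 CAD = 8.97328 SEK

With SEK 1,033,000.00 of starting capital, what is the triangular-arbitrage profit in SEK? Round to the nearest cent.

Profitable loop is SEK → CNY → CAD → SEK:
SEK 1,033,000.00 × 0.644975 = CNY 666,259.17
CNY 666,259.17 ÷ 5.59682 = CAD 119,042.45
CAD 119,042.45 × 8.97328 = SEK 1,068,201.25
Profit = SEK 1,068,201.25 − SEK 1,033,000.00

Profit: SEK 35,201.25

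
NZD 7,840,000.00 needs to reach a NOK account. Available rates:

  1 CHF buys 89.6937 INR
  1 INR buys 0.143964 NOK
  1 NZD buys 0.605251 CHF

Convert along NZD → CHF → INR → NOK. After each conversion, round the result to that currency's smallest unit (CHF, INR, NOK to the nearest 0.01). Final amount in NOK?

NZD 7,840,000.00 × 0.605251 = CHF 4,745,167.84
CHF 4,745,167.84 × 89.6937 = INR 425,611,660.69
INR 425,611,660.69 × 0.143964 = NOK 61,272,757.12

NOK 61,272,757.12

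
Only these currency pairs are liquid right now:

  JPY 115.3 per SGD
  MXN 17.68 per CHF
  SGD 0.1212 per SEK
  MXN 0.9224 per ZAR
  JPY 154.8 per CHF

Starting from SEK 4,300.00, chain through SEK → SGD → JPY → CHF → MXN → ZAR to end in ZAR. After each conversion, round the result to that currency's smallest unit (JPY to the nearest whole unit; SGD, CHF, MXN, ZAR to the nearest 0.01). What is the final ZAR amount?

ZAR 7,440.39

SEK 4,300.00 × 0.1212 = SGD 521.16
SGD 521.16 × 115.3 = JPY 60,090
JPY 60,090 ÷ 154.8 = CHF 388.18
CHF 388.18 × 17.68 = MXN 6,863.02
MXN 6,863.02 ÷ 0.9224 = ZAR 7,440.39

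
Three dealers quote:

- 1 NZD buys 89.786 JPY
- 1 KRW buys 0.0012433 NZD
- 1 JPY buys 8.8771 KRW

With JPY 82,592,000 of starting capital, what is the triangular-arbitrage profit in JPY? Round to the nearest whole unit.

Profitable loop is JPY → NZD → KRW → JPY:
JPY 82,592,000 ÷ 89.786 = NZD 919,876.15
NZD 919,876.15 ÷ 0.0012433 = KRW 739,866,605
KRW 739,866,605 ÷ 8.8771 = JPY 83,345,530
Profit = JPY 83,345,530 − JPY 82,592,000

Profit: JPY 753,530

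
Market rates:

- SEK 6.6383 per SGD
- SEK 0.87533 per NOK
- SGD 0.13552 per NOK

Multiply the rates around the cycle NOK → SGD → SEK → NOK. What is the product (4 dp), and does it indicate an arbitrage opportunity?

Around NOK → SGD → SEK → NOK: 1 × 0.13552 × 6.6383 ÷ 0.87533 = 1.027752
Product > 1; profitable direction is NOK → SGD → SEK → NOK.

1.0278 (arbitrage exists)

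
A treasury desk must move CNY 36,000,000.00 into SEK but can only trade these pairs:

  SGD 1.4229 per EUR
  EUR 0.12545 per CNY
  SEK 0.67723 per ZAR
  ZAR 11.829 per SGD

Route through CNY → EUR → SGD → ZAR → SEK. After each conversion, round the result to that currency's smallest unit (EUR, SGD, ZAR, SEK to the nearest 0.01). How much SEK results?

CNY 36,000,000.00 × 0.12545 = EUR 4,516,200.00
EUR 4,516,200.00 × 1.4229 = SGD 6,426,100.98
SGD 6,426,100.98 × 11.829 = ZAR 76,014,348.49
ZAR 76,014,348.49 × 0.67723 = SEK 51,479,197.23

SEK 51,479,197.23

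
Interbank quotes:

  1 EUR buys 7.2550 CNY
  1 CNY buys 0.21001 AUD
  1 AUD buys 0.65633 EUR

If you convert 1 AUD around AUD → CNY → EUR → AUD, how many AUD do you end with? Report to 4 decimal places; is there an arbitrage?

1.0000 (no arbitrage)

Around AUD → CNY → EUR → AUD: 1 ÷ 0.21001 ÷ 7.2550 ÷ 0.65633 = 1.000001
Product ≈ 1 (deviation 0.000%, within rounding noise).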